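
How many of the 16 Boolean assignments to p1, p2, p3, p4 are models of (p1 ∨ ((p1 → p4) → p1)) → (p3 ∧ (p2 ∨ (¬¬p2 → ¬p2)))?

Initial set: {((p1 ∨ ((p1 → p4) → p1)) → (p3 ∧ (p2 ∨ (¬¬p2 → ¬p2))))}.
((p1 ∨ ((p1 → p4) → p1)) → (p3 ∧ (p2 ∨ (¬¬p2 → ¬p2)))): β-rule — branch into ¬(p1 ∨ ((p1 → p4) → p1))  //  (p3 ∧ (p2 ∨ (¬¬p2 → ¬p2))).
  branch 1 (add ¬(p1 ∨ ((p1 → p4) → p1))):
    ¬(p1 ∨ ((p1 → p4) → p1)): α-rule — add ¬p1, ¬((p1 → p4) → p1).
    ¬((p1 → p4) → p1): α-rule — add (p1 → p4), ¬p1.
    (p1 → p4): β-rule — branch into ¬p1  //  p4.
      branch 1.1 (add ¬p1):
        ○ open, literals {p1=0}.
      branch 1.2 (add p4):
        ○ open, literals {p1=0, p4=1}.
  branch 2 (add (p3 ∧ (p2 ∨ (¬¬p2 → ¬p2)))):
    (p3 ∧ (p2 ∨ (¬¬p2 → ¬p2))): α-rule — add p3, (p2 ∨ (¬¬p2 → ¬p2)).
    (p2 ∨ (¬¬p2 → ¬p2)): β-rule — branch into p2  //  (¬¬p2 → ¬p2).
      branch 2.1 (add p2):
        ○ open, literals {p2=1, p3=1}.
      branch 2.2 (add (¬¬p2 → ¬p2)):
        (¬¬p2 → ¬p2): β-rule — branch into ¬¬¬p2  //  ¬p2.
          branch 2.2.1 (add ¬¬¬p2):
            ¬¬¬p2: drop double negation, giving ¬p2.
            ○ open, literals {p2=0, p3=1}.
          branch 2.2.2 (add ¬p2):
            ○ open, literals {p2=0, p3=1}.
0 branches closed, 5 open.
Each open branch fixes some atoms; the unmentioned ones are free. Counting distinct full assignments: branch {p1=0} (p2, p3, p4) contributes 8 new; branch {p1=0, p4=1} (p2, p3) contributes 0 new; branch {p2=1, p3=1} (p1, p4) contributes 2 new; branch {p2=0, p3=1} (p1, p4) contributes 2 new; branch {p2=0, p3=1} (p1, p4) contributes 0 new. Total: 12.

12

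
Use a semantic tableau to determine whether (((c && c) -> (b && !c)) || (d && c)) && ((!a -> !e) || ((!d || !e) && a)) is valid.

Not valid

Assume the negation and expand:
Initial set: {!((((c && c) -> (b && !c)) || (d && c)) && ((!a -> !e) || ((!d || !e) && a)))}.
!((((c && c) -> (b && !c)) || (d && c)) && ((!a -> !e) || ((!d || !e) && a))): β-rule — branch into !(((c && c) -> (b && !c)) || (d && c))  //  !((!a -> !e) || ((!d || !e) && a)).
  branch 1 (add !(((c && c) -> (b && !c)) || (d && c))):
    !(((c && c) -> (b && !c)) || (d && c)): α-rule — add !((c && c) -> (b && !c)), !(d && c).
    !((c && c) -> (b && !c)): α-rule — add (c && c), !(b && !c).
    (c && c): α-rule — add c, c.
    !(d && c): β-rule — branch into !d  //  !c.
      branch 1.1 (add !d):
        !(b && !c): β-rule — branch into !b  //  !!c.
          branch 1.1.1 (add !b):
            ○ open, literals {b=F, c=T, d=F}.
          branch 1.1.2 (add !!c):
            ○ open, literals {c=T, d=F}.
      branch 1.2 (add !c):
        × closes — contains both c and !c.
  branch 2 (add !((!a -> !e) || ((!d || !e) && a))):
    !((!a -> !e) || ((!d || !e) && a)): α-rule — add !(!a -> !e), !((!d || !e) && a).
    !(!a -> !e): α-rule — add !a, !!e.
    !((!d || !e) && a): β-rule — branch into !(!d || !e)  //  !a.
      branch 2.1 (add !(!d || !e)):
        !(!d || !e): α-rule — add !!d, !!e.
        ○ open, literals {a=F, d=T, e=T}.
      branch 2.2 (add !a):
        ○ open, literals {a=F, e=T}.
1 branch closed, 4 open.
An open branch gives a countermodel: b=F, c=T, d=F (unmentioned atoms arbitrary); under it the original formula is false.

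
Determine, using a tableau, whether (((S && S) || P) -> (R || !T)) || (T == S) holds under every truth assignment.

Not valid

Assume the negation and expand:
Initial set: {!((((S && S) || P) -> (R || !T)) || (T == S))}.
!((((S && S) || P) -> (R || !T)) || (T == S)): α-rule — add !(((S && S) || P) -> (R || !T)), !(T == S).
!(((S && S) || P) -> (R || !T)): α-rule — add ((S && S) || P), !(R || !T).
!(R || !T): α-rule — add !R, !!T.
!(T == S): β-rule — branch into T, !S  //  !T, S.
  branch 1 (add T, !S):
    ((S && S) || P): β-rule — branch into (S && S)  //  P.
      branch 1.1 (add (S && S)):
        (S && S): α-rule — add S, S.
        × closes — contains both S and !S.
      branch 1.2 (add P):
        ○ open, literals {P=true, R=false, S=false, T=true}.
  branch 2 (add !T, S):
    × closes — contains both T and !T.
2 branches closed, 1 open.
An open branch gives a countermodel: P=true, R=false, S=false, T=true (unmentioned atoms arbitrary); under it the original formula is false.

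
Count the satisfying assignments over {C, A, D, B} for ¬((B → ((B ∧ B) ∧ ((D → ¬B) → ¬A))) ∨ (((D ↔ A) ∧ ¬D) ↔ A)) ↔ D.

Initial set: {(¬((B → ((B ∧ B) ∧ ((D → ¬B) → ¬A))) ∨ (((D ↔ A) ∧ ¬D) ↔ A)) ↔ D)}.
(¬((B → ((B ∧ B) ∧ ((D → ¬B) → ¬A))) ∨ (((D ↔ A) ∧ ¬D) ↔ A)) ↔ D): β-rule — branch into ¬((B → ((B ∧ B) ∧ ((D → ¬B) → ¬A))) ∨ (((D ↔ A) ∧ ¬D) ↔ A)), D  //  ¬¬((B → ((B ∧ B) ∧ ((D → ¬B) → ¬A))) ∨ (((D ↔ A) ∧ ¬D) ↔ A)), ¬D.
  branch 1 (add ¬((B → ((B ∧ B) ∧ ((D → ¬B) → ¬A))) ∨ (((D ↔ A) ∧ ¬D) ↔ A)), D):
    ¬((B → ((B ∧ B) ∧ ((D → ¬B) → ¬A))) ∨ (((D ↔ A) ∧ ¬D) ↔ A)): α-rule — add ¬(B → ((B ∧ B) ∧ ((D → ¬B) → ¬A))), ¬(((D ↔ A) ∧ ¬D) ↔ A).
    ¬(B → ((B ∧ B) ∧ ((D → ¬B) → ¬A))): α-rule — add B, ¬((B ∧ B) ∧ ((D → ¬B) → ¬A)).
    ¬(((D ↔ A) ∧ ¬D) ↔ A): β-rule — branch into ((D ↔ A) ∧ ¬D), ¬A  //  ¬((D ↔ A) ∧ ¬D), A.
      branch 1.1 (add ((D ↔ A) ∧ ¬D), ¬A):
        ((D ↔ A) ∧ ¬D): α-rule — add (D ↔ A), ¬D.
        × closes — contains both D and ¬D.
      branch 1.2 (add ¬((D ↔ A) ∧ ¬D), A):
        ¬((B ∧ B) ∧ ((D → ¬B) → ¬A)): β-rule — branch into ¬(B ∧ B)  //  ¬((D → ¬B) → ¬A).
          branch 1.2.1 (add ¬(B ∧ B)):
            ¬((D ↔ A) ∧ ¬D): β-rule — branch into ¬(D ↔ A)  //  ¬¬D.
              branch 1.2.1.1 (add ¬(D ↔ A)):
                ¬(B ∧ B): β-rule — branch into ¬B  //  ¬B.
                  branch 1.2.1.1.1 (add ¬B):
                    × closes — contains both B and ¬B.
                  branch 1.2.1.1.2 (add ¬B):
                    × closes — contains both B and ¬B.
              branch 1.2.1.2 (add ¬¬D):
                ¬(B ∧ B): β-rule — branch into ¬B  //  ¬B.
                  branch 1.2.1.2.1 (add ¬B):
                    × closes — contains both B and ¬B.
                  branch 1.2.1.2.2 (add ¬B):
                    × closes — contains both B and ¬B.
          branch 1.2.2 (add ¬((D → ¬B) → ¬A)):
            ¬((D → ¬B) → ¬A): α-rule — add (D → ¬B), ¬¬A.
            ¬((D ↔ A) ∧ ¬D): β-rule — branch into ¬(D ↔ A)  //  ¬¬D.
              branch 1.2.2.1 (add ¬(D ↔ A)):
                (D → ¬B): β-rule — branch into ¬D  //  ¬B.
                  branch 1.2.2.1.1 (add ¬D):
                    × closes — contains both D and ¬D.
                  branch 1.2.2.1.2 (add ¬B):
                    × closes — contains both B and ¬B.
              branch 1.2.2.2 (add ¬¬D):
                (D → ¬B): β-rule — branch into ¬D  //  ¬B.
                  branch 1.2.2.2.1 (add ¬D):
                    × closes — contains both D and ¬D.
                  branch 1.2.2.2.2 (add ¬B):
                    × closes — contains both B and ¬B.
  branch 2 (add ¬¬((B → ((B ∧ B) ∧ ((D → ¬B) → ¬A))) ∨ (((D ↔ A) ∧ ¬D) ↔ A)), ¬D):
    ¬¬((B → ((B ∧ B) ∧ ((D → ¬B) → ¬A))) ∨ (((D ↔ A) ∧ ¬D) ↔ A)): β-rule — branch into (B → ((B ∧ B) ∧ ((D → ¬B) → ¬A)))  //  (((D ↔ A) ∧ ¬D) ↔ A).
      branch 2.1 (add (B → ((B ∧ B) ∧ ((D → ¬B) → ¬A)))):
        (B → ((B ∧ B) ∧ ((D → ¬B) → ¬A))): β-rule — branch into ¬B  //  ((B ∧ B) ∧ ((D → ¬B) → ¬A)).
          branch 2.1.1 (add ¬B):
            ○ open, literals {B=F, D=F}.
          branch 2.1.2 (add ((B ∧ B) ∧ ((D → ¬B) → ¬A))):
            ((B ∧ B) ∧ ((D → ¬B) → ¬A)): α-rule — add (B ∧ B), ((D → ¬B) → ¬A).
            (B ∧ B): α-rule — add B, B.
            ((D → ¬B) → ¬A): β-rule — branch into ¬(D → ¬B)  //  ¬A.
              branch 2.1.2.1 (add ¬(D → ¬B)):
                ¬(D → ¬B): α-rule — add D, ¬¬B.
                × closes — contains both D and ¬D.
              branch 2.1.2.2 (add ¬A):
                ○ open, literals {A=F, B=T, D=F}.
      branch 2.2 (add (((D ↔ A) ∧ ¬D) ↔ A)):
        (((D ↔ A) ∧ ¬D) ↔ A): β-rule — branch into ((D ↔ A) ∧ ¬D), A  //  ¬((D ↔ A) ∧ ¬D), ¬A.
          branch 2.2.1 (add ((D ↔ A) ∧ ¬D), A):
            ((D ↔ A) ∧ ¬D): α-rule — add (D ↔ A), ¬D.
            (D ↔ A): β-rule — branch into D, A  //  ¬D, ¬A.
              branch 2.2.1.1 (add D, A):
                × closes — contains both D and ¬D.
              branch 2.2.1.2 (add ¬D, ¬A):
                × closes — contains both A and ¬A.
          branch 2.2.2 (add ¬((D ↔ A) ∧ ¬D), ¬A):
            ¬((D ↔ A) ∧ ¬D): β-rule — branch into ¬(D ↔ A)  //  ¬¬D.
              branch 2.2.2.1 (add ¬(D ↔ A)):
                ¬(D ↔ A): β-rule — branch into D, ¬A  //  ¬D, A.
                  branch 2.2.2.1.1 (add D, ¬A):
                    × closes — contains both D and ¬D.
                  branch 2.2.2.1.2 (add ¬D, A):
                    × closes — contains both A and ¬A.
              branch 2.2.2.2 (add ¬¬D):
                × closes — contains both D and ¬D.
15 branches closed, 2 open.
Each open branch fixes some atoms; the unmentioned ones are free. Counting distinct full assignments: branch {B=F, D=F} (C, A) contributes 4 new; branch {A=F, B=T, D=F} (C) contributes 2 new. Total: 6.

6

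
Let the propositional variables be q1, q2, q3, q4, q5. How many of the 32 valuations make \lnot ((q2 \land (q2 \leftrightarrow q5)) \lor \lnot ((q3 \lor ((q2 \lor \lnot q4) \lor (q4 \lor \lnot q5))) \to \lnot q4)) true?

12

Initial set: {\lnot ((q2 \land (q2 \leftrightarrow q5)) \lor \lnot ((q3 \lor ((q2 \lor \lnot q4) \lor (q4 \lor \lnot q5))) \to \lnot q4))}.
\lnot ((q2 \land (q2 \leftrightarrow q5)) \lor \lnot ((q3 \lor ((q2 \lor \lnot q4) \lor (q4 \lor \lnot q5))) \to \lnot q4)): α-rule — add \lnot (q2 \land (q2 \leftrightarrow q5)), \lnot \lnot ((q3 \lor ((q2 \lor \lnot q4) \lor (q4 \lor \lnot q5))) \to \lnot q4).
\lnot (q2 \land (q2 \leftrightarrow q5)): β-rule — branch into \lnot q2  //  \lnot (q2 \leftrightarrow q5).
  branch 1 (add \lnot q2):
    \lnot \lnot ((q3 \lor ((q2 \lor \lnot q4) \lor (q4 \lor \lnot q5))) \to \lnot q4): β-rule — branch into \lnot (q3 \lor ((q2 \lor \lnot q4) \lor (q4 \lor \lnot q5)))  //  \lnot q4.
      branch 1.1 (add \lnot (q3 \lor ((q2 \lor \lnot q4) \lor (q4 \lor \lnot q5)))):
        \lnot (q3 \lor ((q2 \lor \lnot q4) \lor (q4 \lor \lnot q5))): α-rule — add \lnot q3, \lnot ((q2 \lor \lnot q4) \lor (q4 \lor \lnot q5)).
        \lnot ((q2 \lor \lnot q4) \lor (q4 \lor \lnot q5)): α-rule — add \lnot (q2 \lor \lnot q4), \lnot (q4 \lor \lnot q5).
        \lnot (q2 \lor \lnot q4): α-rule — add \lnot q2, \lnot \lnot q4.
        \lnot (q4 \lor \lnot q5): α-rule — add \lnot q4, \lnot \lnot q5.
        × closes — contains both q4 and \lnot q4.
      branch 1.2 (add \lnot q4):
        ○ open, literals {q2=0, q4=0}.
  branch 2 (add \lnot (q2 \leftrightarrow q5)):
    \lnot \lnot ((q3 \lor ((q2 \lor \lnot q4) \lor (q4 \lor \lnot q5))) \to \lnot q4): β-rule — branch into \lnot (q3 \lor ((q2 \lor \lnot q4) \lor (q4 \lor \lnot q5)))  //  \lnot q4.
      branch 2.1 (add \lnot (q3 \lor ((q2 \lor \lnot q4) \lor (q4 \lor \lnot q5)))):
        \lnot (q3 \lor ((q2 \lor \lnot q4) \lor (q4 \lor \lnot q5))): α-rule — add \lnot q3, \lnot ((q2 \lor \lnot q4) \lor (q4 \lor \lnot q5)).
        \lnot ((q2 \lor \lnot q4) \lor (q4 \lor \lnot q5)): α-rule — add \lnot (q2 \lor \lnot q4), \lnot (q4 \lor \lnot q5).
        \lnot (q2 \lor \lnot q4): α-rule — add \lnot q2, \lnot \lnot q4.
        \lnot (q4 \lor \lnot q5): α-rule — add \lnot q4, \lnot \lnot q5.
        × closes — contains both q4 and \lnot q4.
      branch 2.2 (add \lnot q4):
        \lnot (q2 \leftrightarrow q5): β-rule — branch into q2, \lnot q5  //  \lnot q2, q5.
          branch 2.2.1 (add q2, \lnot q5):
            ○ open, literals {q2=1, q4=0, q5=0}.
          branch 2.2.2 (add \lnot q2, q5):
            ○ open, literals {q2=0, q4=0, q5=1}.
2 branches closed, 3 open.
Each open branch fixes some atoms; the unmentioned ones are free. Counting distinct full assignments: branch {q2=0, q4=0} (q1, q3, q5) contributes 8 new; branch {q2=1, q4=0, q5=0} (q1, q3) contributes 4 new; branch {q2=0, q4=0, q5=1} (q1, q3) contributes 0 new. Total: 12.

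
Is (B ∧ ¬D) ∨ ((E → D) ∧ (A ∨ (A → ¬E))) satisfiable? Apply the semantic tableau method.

Satisfiable

Initial set: {((B ∧ ¬D) ∨ ((E → D) ∧ (A ∨ (A → ¬E))))}.
((B ∧ ¬D) ∨ ((E → D) ∧ (A ∨ (A → ¬E)))): β-rule — branch into (B ∧ ¬D)  //  ((E → D) ∧ (A ∨ (A → ¬E))).
  branch 1 (add (B ∧ ¬D)):
    (B ∧ ¬D): α-rule — add B, ¬D.
    ○ open, literals {B=1, D=0}.
  branch 2 (add ((E → D) ∧ (A ∨ (A → ¬E)))):
    ((E → D) ∧ (A ∨ (A → ¬E))): α-rule — add (E → D), (A ∨ (A → ¬E)).
    (E → D): β-rule — branch into ¬E  //  D.
      branch 2.1 (add ¬E):
        (A ∨ (A → ¬E)): β-rule — branch into A  //  (A → ¬E).
          branch 2.1.1 (add A):
            ○ open, literals {A=1, E=0}.
          branch 2.1.2 (add (A → ¬E)):
            (A → ¬E): β-rule — branch into ¬A  //  ¬E.
              branch 2.1.2.1 (add ¬A):
                ○ open, literals {A=0, E=0}.
              branch 2.1.2.2 (add ¬E):
                ○ open, literals {E=0}.
      branch 2.2 (add D):
        (A ∨ (A → ¬E)): β-rule — branch into A  //  (A → ¬E).
          branch 2.2.1 (add A):
            ○ open, literals {A=1, D=1}.
          branch 2.2.2 (add (A → ¬E)):
            (A → ¬E): β-rule — branch into ¬A  //  ¬E.
              branch 2.2.2.1 (add ¬A):
                ○ open, literals {A=0, D=1}.
              branch 2.2.2.2 (add ¬E):
                ○ open, literals {D=1, E=0}.
0 branches closed, 7 open.
An open branch gives a satisfying assignment: B=1, D=0.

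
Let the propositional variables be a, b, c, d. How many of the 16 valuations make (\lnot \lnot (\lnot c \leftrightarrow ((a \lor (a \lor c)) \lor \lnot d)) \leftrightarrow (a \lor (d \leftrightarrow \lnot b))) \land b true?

5

Initial set: {((\lnot \lnot (\lnot c \leftrightarrow ((a \lor (a \lor c)) \lor \lnot d)) \leftrightarrow (a \lor (d \leftrightarrow \lnot b))) \land b)}.
((\lnot \lnot (\lnot c \leftrightarrow ((a \lor (a \lor c)) \lor \lnot d)) \leftrightarrow (a \lor (d \leftrightarrow \lnot b))) \land b): α-rule — add (\lnot \lnot (\lnot c \leftrightarrow ((a \lor (a \lor c)) \lor \lnot d)) \leftrightarrow (a \lor (d \leftrightarrow \lnot b))), b.
(\lnot \lnot (\lnot c \leftrightarrow ((a \lor (a \lor c)) \lor \lnot d)) \leftrightarrow (a \lor (d \leftrightarrow \lnot b))): β-rule — branch into \lnot \lnot (\lnot c \leftrightarrow ((a \lor (a \lor c)) \lor \lnot d)), (a \lor (d \leftrightarrow \lnot b))  //  \lnot \lnot \lnot (\lnot c \leftrightarrow ((a \lor (a \lor c)) \lor \lnot d)), \lnot (a \lor (d \leftrightarrow \lnot b)).
  branch 1 (add \lnot \lnot (\lnot c \leftrightarrow ((a \lor (a \lor c)) \lor \lnot d)), (a \lor (d \leftrightarrow \lnot b))):
    \lnot \lnot (\lnot c \leftrightarrow ((a \lor (a \lor c)) \lor \lnot d)): drop double negation, giving (\lnot c \leftrightarrow ((a \lor (a \lor c)) \lor \lnot d)).
    (a \lor (d \leftrightarrow \lnot b)): β-rule — branch into a  //  (d \leftrightarrow \lnot b).
      branch 1.1 (add a):
        (\lnot c \leftrightarrow ((a \lor (a \lor c)) \lor \lnot d)): β-rule — branch into \lnot c, ((a \lor (a \lor c)) \lor \lnot d)  //  \lnot \lnot c, \lnot ((a \lor (a \lor c)) \lor \lnot d).
          branch 1.1.1 (add \lnot c, ((a \lor (a \lor c)) \lor \lnot d)):
            ((a \lor (a \lor c)) \lor \lnot d): β-rule — branch into (a \lor (a \lor c))  //  \lnot d.
              branch 1.1.1.1 (add (a \lor (a \lor c))):
                (a \lor (a \lor c)): β-rule — branch into a  //  (a \lor c).
                  branch 1.1.1.1.1 (add a):
                    ○ open, literals {a=1, b=1, c=0}.
                  branch 1.1.1.1.2 (add (a \lor c)):
                    (a \lor c): β-rule — branch into a  //  c.
                      branch 1.1.1.1.2.1 (add a):
                        ○ open, literals {a=1, b=1, c=0}.
                      branch 1.1.1.1.2.2 (add c):
                        × closes — contains both c and \lnot c.
              branch 1.1.1.2 (add \lnot d):
                ○ open, literals {a=1, b=1, c=0, d=0}.
          branch 1.1.2 (add \lnot \lnot c, \lnot ((a \lor (a \lor c)) \lor \lnot d)):
            \lnot ((a \lor (a \lor c)) \lor \lnot d): α-rule — add \lnot (a \lor (a \lor c)), \lnot \lnot d.
            \lnot (a \lor (a \lor c)): α-rule — add \lnot a, \lnot (a \lor c).
            × closes — contains both a and \lnot a.
      branch 1.2 (add (d \leftrightarrow \lnot b)):
        (\lnot c \leftrightarrow ((a \lor (a \lor c)) \lor \lnot d)): β-rule — branch into \lnot c, ((a \lor (a \lor c)) \lor \lnot d)  //  \lnot \lnot c, \lnot ((a \lor (a \lor c)) \lor \lnot d).
          branch 1.2.1 (add \lnot c, ((a \lor (a \lor c)) \lor \lnot d)):
            (d \leftrightarrow \lnot b): β-rule — branch into d, \lnot b  //  \lnot d, \lnot \lnot b.
              branch 1.2.1.1 (add d, \lnot b):
                × closes — contains both b and \lnot b.
              branch 1.2.1.2 (add \lnot d, \lnot \lnot b):
                ((a \lor (a \lor c)) \lor \lnot d): β-rule — branch into (a \lor (a \lor c))  //  \lnot d.
                  branch 1.2.1.2.1 (add (a \lor (a \lor c))):
                    (a \lor (a \lor c)): β-rule — branch into a  //  (a \lor c).
                      branch 1.2.1.2.1.1 (add a):
                        ○ open, literals {a=1, b=1, c=0, d=0}.
                      branch 1.2.1.2.1.2 (add (a \lor c)):
                        (a \lor c): β-rule — branch into a  //  c.
                          branch 1.2.1.2.1.2.1 (add a):
                            ○ open, literals {a=1, b=1, c=0, d=0}.
                          branch 1.2.1.2.1.2.2 (add c):
                            × closes — contains both c and \lnot c.
                  branch 1.2.1.2.2 (add \lnot d):
                    ○ open, literals {b=1, c=0, d=0}.
          branch 1.2.2 (add \lnot \lnot c, \lnot ((a \lor (a \lor c)) \lor \lnot d)):
            \lnot ((a \lor (a \lor c)) \lor \lnot d): α-rule — add \lnot (a \lor (a \lor c)), \lnot \lnot d.
            \lnot (a \lor (a \lor c)): α-rule — add \lnot a, \lnot (a \lor c).
            \lnot (a \lor c): α-rule — add \lnot a, \lnot c.
            × closes — contains both c and \lnot c.
  branch 2 (add \lnot \lnot \lnot (\lnot c \leftrightarrow ((a \lor (a \lor c)) \lor \lnot d)), \lnot (a \lor (d \leftrightarrow \lnot b))):
    \lnot \lnot \lnot (\lnot c \leftrightarrow ((a \lor (a \lor c)) \lor \lnot d)): drop double negation, giving \lnot (\lnot c \leftrightarrow ((a \lor (a \lor c)) \lor \lnot d)).
    \lnot (a \lor (d \leftrightarrow \lnot b)): α-rule — add \lnot a, \lnot (d \leftrightarrow \lnot b).
    \lnot (\lnot c \leftrightarrow ((a \lor (a \lor c)) \lor \lnot d)): β-rule — branch into \lnot c, \lnot ((a \lor (a \lor c)) \lor \lnot d)  //  \lnot \lnot c, ((a \lor (a \lor c)) \lor \lnot d).
      branch 2.1 (add \lnot c, \lnot ((a \lor (a \lor c)) \lor \lnot d)):
        \lnot ((a \lor (a \lor c)) \lor \lnot d): α-rule — add \lnot (a \lor (a \lor c)), \lnot \lnot d.
        \lnot (a \lor (a \lor c)): α-rule — add \lnot a, \lnot (a \lor c).
        \lnot (a \lor c): α-rule — add \lnot a, \lnot c.
        \lnot (d \leftrightarrow \lnot b): β-rule — branch into d, \lnot \lnot b  //  \lnot d, \lnot b.
          branch 2.1.1 (add d, \lnot \lnot b):
            ○ open, literals {a=0, b=1, c=0, d=1}.
          branch 2.1.2 (add \lnot d, \lnot b):
            × closes — contains both d and \lnot d.
      branch 2.2 (add \lnot \lnot c, ((a \lor (a \lor c)) \lor \lnot d)):
        \lnot (d \leftrightarrow \lnot b): β-rule — branch into d, \lnot \lnot b  //  \lnot d, \lnot b.
          branch 2.2.1 (add d, \lnot \lnot b):
            ((a \lor (a \lor c)) \lor \lnot d): β-rule — branch into (a \lor (a \lor c))  //  \lnot d.
              branch 2.2.1.1 (add (a \lor (a \lor c))):
                (a \lor (a \lor c)): β-rule — branch into a  //  (a \lor c).
                  branch 2.2.1.1.1 (add a):
                    × closes — contains both a and \lnot a.
                  branch 2.2.1.1.2 (add (a \lor c)):
                    (a \lor c): β-rule — branch into a  //  c.
                      branch 2.2.1.1.2.1 (add a):
                        × closes — contains both a and \lnot a.
                      branch 2.2.1.1.2.2 (add c):
                        ○ open, literals {a=0, b=1, c=1, d=1}.
              branch 2.2.1.2 (add \lnot d):
                × closes — contains both d and \lnot d.
          branch 2.2.2 (add \lnot d, \lnot b):
            × closes — contains both b and \lnot b.
10 branches closed, 8 open.
Each open branch fixes some atoms; the unmentioned ones are free. Counting distinct full assignments: branch {a=1, b=1, c=0} (d) contributes 2 new; branch {a=1, b=1, c=0} (d) contributes 0 new; branch {a=1, b=1, c=0, d=0} (none free) contributes 0 new; branch {a=1, b=1, c=0, d=0} (none free) contributes 0 new; branch {a=1, b=1, c=0, d=0} (none free) contributes 0 new; branch {b=1, c=0, d=0} (a) contributes 1 new; branch {a=0, b=1, c=0, d=1} (none free) contributes 1 new; branch {a=0, b=1, c=1, d=1} (none free) contributes 1 new. Total: 5.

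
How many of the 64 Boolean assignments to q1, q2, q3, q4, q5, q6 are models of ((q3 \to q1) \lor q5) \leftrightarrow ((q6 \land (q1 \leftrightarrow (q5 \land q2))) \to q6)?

56

Initial set: {T (((q3 \to q1) \lor q5) \leftrightarrow ((q6 \land (q1 \leftrightarrow (q5 \land q2))) \to q6))}.
T (((q3 \to q1) \lor q5) \leftrightarrow ((q6 \land (q1 \leftrightarrow (q5 \land q2))) \to q6)): β-rule — branch into T ((q3 \to q1) \lor q5), T ((q6 \land (q1 \leftrightarrow (q5 \land q2))) \to q6)  //  F ((q3 \to q1) \lor q5), F ((q6 \land (q1 \leftrightarrow (q5 \land q2))) \to q6).
  branch 1 (add T ((q3 \to q1) \lor q5), T ((q6 \land (q1 \leftrightarrow (q5 \land q2))) \to q6)):
    T ((q3 \to q1) \lor q5): β-rule — branch into T (q3 \to q1)  //  T q5.
      branch 1.1 (add T (q3 \to q1)):
        T ((q6 \land (q1 \leftrightarrow (q5 \land q2))) \to q6): β-rule — branch into F (q6 \land (q1 \leftrightarrow (q5 \land q2)))  //  T q6.
          branch 1.1.1 (add F (q6 \land (q1 \leftrightarrow (q5 \land q2)))):
            T (q3 \to q1): β-rule — branch into F q3  //  T q1.
              branch 1.1.1.1 (add F q3):
                F (q6 \land (q1 \leftrightarrow (q5 \land q2))): β-rule — branch into F q6  //  F (q1 \leftrightarrow (q5 \land q2)).
                  branch 1.1.1.1.1 (add F q6):
                    ○ open, literals {q3=0, q6=0}.
                  branch 1.1.1.1.2 (add F (q1 \leftrightarrow (q5 \land q2))):
                    F (q1 \leftrightarrow (q5 \land q2)): β-rule — branch into T q1, F (q5 \land q2)  //  F q1, T (q5 \land q2).
                      branch 1.1.1.1.2.1 (add T q1, F (q5 \land q2)):
                        F (q5 \land q2): β-rule — branch into F q5  //  F q2.
                          branch 1.1.1.1.2.1.1 (add F q5):
                            ○ open, literals {q1=1, q3=0, q5=0}.
                          branch 1.1.1.1.2.1.2 (add F q2):
                            ○ open, literals {q1=1, q2=0, q3=0}.
                      branch 1.1.1.1.2.2 (add F q1, T (q5 \land q2)):
                        T (q5 \land q2): α-rule — add T q5, T q2.
                        ○ open, literals {q1=0, q2=1, q3=0, q5=1}.
              branch 1.1.1.2 (add T q1):
                F (q6 \land (q1 \leftrightarrow (q5 \land q2))): β-rule — branch into F q6  //  F (q1 \leftrightarrow (q5 \land q2)).
                  branch 1.1.1.2.1 (add F q6):
                    ○ open, literals {q1=1, q6=0}.
                  branch 1.1.1.2.2 (add F (q1 \leftrightarrow (q5 \land q2))):
                    F (q1 \leftrightarrow (q5 \land q2)): β-rule — branch into T q1, F (q5 \land q2)  //  F q1, T (q5 \land q2).
                      branch 1.1.1.2.2.1 (add T q1, F (q5 \land q2)):
                        F (q5 \land q2): β-rule — branch into F q5  //  F q2.
                          branch 1.1.1.2.2.1.1 (add F q5):
                            ○ open, literals {q1=1, q5=0}.
                          branch 1.1.1.2.2.1.2 (add F q2):
                            ○ open, literals {q1=1, q2=0}.
                      branch 1.1.1.2.2.2 (add F q1, T (q5 \land q2)):
                        × closes — contains both q1 and \lnot q1.
          branch 1.1.2 (add T q6):
            T (q3 \to q1): β-rule — branch into F q3  //  T q1.
              branch 1.1.2.1 (add F q3):
                ○ open, literals {q3=0, q6=1}.
              branch 1.1.2.2 (add T q1):
                ○ open, literals {q1=1, q6=1}.
      branch 1.2 (add T q5):
        T ((q6 \land (q1 \leftrightarrow (q5 \land q2))) \to q6): β-rule — branch into F (q6 \land (q1 \leftrightarrow (q5 \land q2)))  //  T q6.
          branch 1.2.1 (add F (q6 \land (q1 \leftrightarrow (q5 \land q2)))):
            F (q6 \land (q1 \leftrightarrow (q5 \land q2))): β-rule — branch into F q6  //  F (q1 \leftrightarrow (q5 \land q2)).
              branch 1.2.1.1 (add F q6):
                ○ open, literals {q5=1, q6=0}.
              branch 1.2.1.2 (add F (q1 \leftrightarrow (q5 \land q2))):
                F (q1 \leftrightarrow (q5 \land q2)): β-rule — branch into T q1, F (q5 \land q2)  //  F q1, T (q5 \land q2).
                  branch 1.2.1.2.1 (add T q1, F (q5 \land q2)):
                    F (q5 \land q2): β-rule — branch into F q5  //  F q2.
                      branch 1.2.1.2.1.1 (add F q5):
                        × closes — contains both q5 and \lnot q5.
                      branch 1.2.1.2.1.2 (add F q2):
                        ○ open, literals {q1=1, q2=0, q5=1}.
                  branch 1.2.1.2.2 (add F q1, T (q5 \land q2)):
                    T (q5 \land q2): α-rule — add T q5, T q2.
                    ○ open, literals {q1=0, q2=1, q5=1}.
          branch 1.2.2 (add T q6):
            ○ open, literals {q5=1, q6=1}.
  branch 2 (add F ((q3 \to q1) \lor q5), F ((q6 \land (q1 \leftrightarrow (q5 \land q2))) \to q6)):
    F ((q3 \to q1) \lor q5): α-rule — add F (q3 \to q1), F q5.
    F ((q6 \land (q1 \leftrightarrow (q5 \land q2))) \to q6): α-rule — add T (q6 \land (q1 \leftrightarrow (q5 \land q2))), F q6.
    F (q3 \to q1): α-rule — add T q3, F q1.
    T (q6 \land (q1 \leftrightarrow (q5 \land q2))): α-rule — add T q6, T (q1 \leftrightarrow (q5 \land q2)).
    × closes — contains both q6 and \lnot q6.
3 branches closed, 13 open.
Each open branch fixes some atoms; the unmentioned ones are free. Counting distinct full assignments: branch {q3=0, q6=0} (q1, q2, q4, q5) contributes 16 new; branch {q1=1, q3=0, q5=0} (q2, q4, q6) contributes 4 new; branch {q1=1, q2=0, q3=0} (q4, q5, q6) contributes 2 new; branch {q1=0, q2=1, q3=0, q5=1} (q4, q6) contributes 2 new; branch {q1=1, q6=0} (q2, q3, q4, q5) contributes 8 new; branch {q1=1, q5=0} (q2, q3, q4, q6) contributes 4 new; branch {q1=1, q2=0} (q3, q4, q5, q6) contributes 2 new; branch {q3=0, q6=1} (q1, q2, q4, q5) contributes 8 new; branch {q1=1, q6=1} (q2, q3, q4, q5) contributes 2 new; branch {q5=1, q6=0} (q1, q2, q3, q4) contributes 4 new; branch {q1=1, q2=0, q5=1} (q3, q4, q6) contributes 0 new; branch {q1=0, q2=1, q5=1} (q3, q4, q6) contributes 2 new; branch {q5=1, q6=1} (q1, q2, q3, q4) contributes 2 new. Total: 56.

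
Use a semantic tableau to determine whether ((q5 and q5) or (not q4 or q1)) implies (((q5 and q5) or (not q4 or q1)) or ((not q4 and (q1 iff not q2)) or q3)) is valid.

Assume the negation and expand:
Initial set: {not (((q5 and q5) or (not q4 or q1)) implies (((q5 and q5) or (not q4 or q1)) or ((not q4 and (q1 iff not q2)) or q3)))}.
not (((q5 and q5) or (not q4 or q1)) implies (((q5 and q5) or (not q4 or q1)) or ((not q4 and (q1 iff not q2)) or q3))): α-rule — add ((q5 and q5) or (not q4 or q1)), not (((q5 and q5) or (not q4 or q1)) or ((not q4 and (q1 iff not q2)) or q3)).
not (((q5 and q5) or (not q4 or q1)) or ((not q4 and (q1 iff not q2)) or q3)): α-rule — add not ((q5 and q5) or (not q4 or q1)), not ((not q4 and (q1 iff not q2)) or q3).
not ((q5 and q5) or (not q4 or q1)): α-rule — add not (q5 and q5), not (not q4 or q1).
not ((not q4 and (q1 iff not q2)) or q3): α-rule — add not (not q4 and (q1 iff not q2)), not q3.
not (not q4 or q1): α-rule — add not not q4, not q1.
((q5 and q5) or (not q4 or q1)): β-rule — branch into (q5 and q5)  //  (not q4 or q1).
  branch 1 (add (q5 and q5)):
    (q5 and q5): α-rule — add q5, q5.
    not (q5 and q5): β-rule — branch into not q5  //  not q5.
      branch 1.1 (add not q5):
        × closes — contains both q5 and not q5.
      branch 1.2 (add not q5):
        × closes — contains both q5 and not q5.
  branch 2 (add (not q4 or q1)):
    not (q5 and q5): β-rule — branch into not q5  //  not q5.
      branch 2.1 (add not q5):
        not (not q4 and (q1 iff not q2)): β-rule — branch into not not q4  //  not (q1 iff not q2).
          branch 2.1.1 (add not not q4):
            (not q4 or q1): β-rule — branch into not q4  //  q1.
              branch 2.1.1.1 (add not q4):
                × closes — contains both q4 and not q4.
              branch 2.1.1.2 (add q1):
                × closes — contains both q1 and not q1.
          branch 2.1.2 (add not (q1 iff not q2)):
            (not q4 or q1): β-rule — branch into not q4  //  q1.
              branch 2.1.2.1 (add not q4):
                × closes — contains both q4 and not q4.
              branch 2.1.2.2 (add q1):
                × closes — contains both q1 and not q1.
      branch 2.2 (add not q5):
        not (not q4 and (q1 iff not q2)): β-rule — branch into not not q4  //  not (q1 iff not q2).
          branch 2.2.1 (add not not q4):
            (not q4 or q1): β-rule — branch into not q4  //  q1.
              branch 2.2.1.1 (add not q4):
                × closes — contains both q4 and not q4.
              branch 2.2.1.2 (add q1):
                × closes — contains both q1 and not q1.
          branch 2.2.2 (add not (q1 iff not q2)):
            (not q4 or q1): β-rule — branch into not q4  //  q1.
              branch 2.2.2.1 (add not q4):
                × closes — contains both q4 and not q4.
              branch 2.2.2.2 (add q1):
                × closes — contains both q1 and not q1.
All 10 branches close.
Every branch closed, so the negation is unsatisfiable and the formula is valid.

Valid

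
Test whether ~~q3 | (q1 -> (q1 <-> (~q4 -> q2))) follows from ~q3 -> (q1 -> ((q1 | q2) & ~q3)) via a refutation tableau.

Initial set: {(~q3 -> (q1 -> ((q1 | q2) & ~q3))); ~(~~q3 | (q1 -> (q1 <-> (~q4 -> q2))))}.
~(~~q3 | (q1 -> (q1 <-> (~q4 -> q2)))): α-rule — add ~~~q3, ~(q1 -> (q1 <-> (~q4 -> q2))).
~~~q3: drop double negation, giving ~q3.
~(q1 -> (q1 <-> (~q4 -> q2))): α-rule — add q1, ~(q1 <-> (~q4 -> q2)).
(~q3 -> (q1 -> ((q1 | q2) & ~q3))): β-rule — branch into ~~q3  //  (q1 -> ((q1 | q2) & ~q3)).
  branch 1 (add ~~q3):
    × closes — contains both q3 and ~q3.
  branch 2 (add (q1 -> ((q1 | q2) & ~q3))):
    ~(q1 <-> (~q4 -> q2)): β-rule — branch into q1, ~(~q4 -> q2)  //  ~q1, (~q4 -> q2).
      branch 2.1 (add q1, ~(~q4 -> q2)):
        ~(~q4 -> q2): α-rule — add ~q4, ~q2.
        (q1 -> ((q1 | q2) & ~q3)): β-rule — branch into ~q1  //  ((q1 | q2) & ~q3).
          branch 2.1.1 (add ~q1):
            × closes — contains both q1 and ~q1.
          branch 2.1.2 (add ((q1 | q2) & ~q3)):
            ((q1 | q2) & ~q3): α-rule — add (q1 | q2), ~q3.
            (q1 | q2): β-rule — branch into q1  //  q2.
              branch 2.1.2.1 (add q1):
                ○ open, literals {q1=1, q2=0, q3=0, q4=0}.
              branch 2.1.2.2 (add q2):
                × closes — contains both q2 and ~q2.
      branch 2.2 (add ~q1, (~q4 -> q2)):
        × closes — contains both q1 and ~q1.
4 branches closed, 1 open.
An open branch gives a countermodel: q1=1, q2=0, q3=0, q4=0 (unmentioned atoms arbitrary); the premises hold there but the conclusion fails.

No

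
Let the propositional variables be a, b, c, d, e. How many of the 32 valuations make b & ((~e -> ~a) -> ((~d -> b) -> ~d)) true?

Initial set: {T (b & ((~e -> ~a) -> ((~d -> b) -> ~d)))}.
T (b & ((~e -> ~a) -> ((~d -> b) -> ~d))): α-rule — add T b, T ((~e -> ~a) -> ((~d -> b) -> ~d)).
T ((~e -> ~a) -> ((~d -> b) -> ~d)): β-rule — branch into F (~e -> ~a)  //  T ((~d -> b) -> ~d).
  branch 1 (add F (~e -> ~a)):
    F (~e -> ~a): α-rule — add T ~e, F ~a.
    ○ open, literals {a=T, b=T, e=F}.
  branch 2 (add T ((~d -> b) -> ~d)):
    T ((~d -> b) -> ~d): β-rule — branch into F (~d -> b)  //  T ~d.
      branch 2.1 (add F (~d -> b)):
        F (~d -> b): α-rule — add T ~d, F b.
        × closes — contains both b and ~b.
      branch 2.2 (add T ~d):
        ○ open, literals {b=T, d=F}.
1 branch closed, 2 open.
Each open branch fixes some atoms; the unmentioned ones are free. Counting distinct full assignments: branch {a=T, b=T, e=F} (c, d) contributes 4 new; branch {b=T, d=F} (a, c, e) contributes 6 new. Total: 10.

10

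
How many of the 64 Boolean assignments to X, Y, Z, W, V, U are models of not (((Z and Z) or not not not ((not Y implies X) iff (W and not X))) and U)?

Initial set: {not (((Z and Z) or not not not ((not Y implies X) iff (W and not X))) and U)}.
not (((Z and Z) or not not not ((not Y implies X) iff (W and not X))) and U): β-rule — branch into not ((Z and Z) or not not not ((not Y implies X) iff (W and not X)))  //  not U.
  branch 1 (add not ((Z and Z) or not not not ((not Y implies X) iff (W and not X)))):
    not ((Z and Z) or not not not ((not Y implies X) iff (W and not X))): α-rule — add not (Z and Z), not not not not ((not Y implies X) iff (W and not X)).
    not not not not ((not Y implies X) iff (W and not X)): drop double negation, giving not not ((not Y implies X) iff (W and not X)).
    not (Z and Z): β-rule — branch into not Z  //  not Z.
      branch 1.1 (add not Z):
        not not ((not Y implies X) iff (W and not X)): β-rule — branch into (not Y implies X), (W and not X)  //  not (not Y implies X), not (W and not X).
          branch 1.1.1 (add (not Y implies X), (W and not X)):
            (W and not X): α-rule — add W, not X.
            (not Y implies X): β-rule — branch into not not Y  //  X.
              branch 1.1.1.1 (add not not Y):
                ○ open, literals {W=true, X=false, Y=true, Z=false}.
              branch 1.1.1.2 (add X):
                × closes — contains both X and not X.
          branch 1.1.2 (add not (not Y implies X), not (W and not X)):
            not (not Y implies X): α-rule — add not Y, not X.
            not (W and not X): β-rule — branch into not W  //  not not X.
              branch 1.1.2.1 (add not W):
                ○ open, literals {W=false, X=false, Y=false, Z=false}.
              branch 1.1.2.2 (add not not X):
                × closes — contains both X and not X.
      branch 1.2 (add not Z):
        not not ((not Y implies X) iff (W and not X)): β-rule — branch into (not Y implies X), (W and not X)  //  not (not Y implies X), not (W and not X).
          branch 1.2.1 (add (not Y implies X), (W and not X)):
            (W and not X): α-rule — add W, not X.
            (not Y implies X): β-rule — branch into not not Y  //  X.
              branch 1.2.1.1 (add not not Y):
                ○ open, literals {W=true, X=false, Y=true, Z=false}.
              branch 1.2.1.2 (add X):
                × closes — contains both X and not X.
          branch 1.2.2 (add not (not Y implies X), not (W and not X)):
            not (not Y implies X): α-rule — add not Y, not X.
            not (W and not X): β-rule — branch into not W  //  not not X.
              branch 1.2.2.1 (add not W):
                ○ open, literals {W=false, X=false, Y=false, Z=false}.
              branch 1.2.2.2 (add not not X):
                × closes — contains both X and not X.
  branch 2 (add not U):
    ○ open, literals {U=false}.
4 branches closed, 5 open.
Each open branch fixes some atoms; the unmentioned ones are free. Counting distinct full assignments: branch {W=true, X=false, Y=true, Z=false} (V, U) contributes 4 new; branch {W=false, X=false, Y=false, Z=false} (V, U) contributes 4 new; branch {W=true, X=false, Y=true, Z=false} (V, U) contributes 0 new; branch {W=false, X=false, Y=false, Z=false} (V, U) contributes 0 new; branch {U=false} (X, Y, Z, W, V) contributes 28 new. Total: 36.

36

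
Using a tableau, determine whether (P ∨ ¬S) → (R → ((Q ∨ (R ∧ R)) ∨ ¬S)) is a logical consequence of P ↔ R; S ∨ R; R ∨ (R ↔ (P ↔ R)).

Yes

Initial set: {(P ↔ R); (S ∨ R); (R ∨ (R ↔ (P ↔ R))); ¬((P ∨ ¬S) → (R → ((Q ∨ (R ∧ R)) ∨ ¬S)))}.
¬((P ∨ ¬S) → (R → ((Q ∨ (R ∧ R)) ∨ ¬S))): α-rule — add (P ∨ ¬S), ¬(R → ((Q ∨ (R ∧ R)) ∨ ¬S)).
¬(R → ((Q ∨ (R ∧ R)) ∨ ¬S)): α-rule — add R, ¬((Q ∨ (R ∧ R)) ∨ ¬S).
¬((Q ∨ (R ∧ R)) ∨ ¬S): α-rule — add ¬(Q ∨ (R ∧ R)), ¬¬S.
¬(Q ∨ (R ∧ R)): α-rule — add ¬Q, ¬(R ∧ R).
(P ↔ R): β-rule — branch into P, R  //  ¬P, ¬R.
  branch 1 (add P, R):
    (S ∨ R): β-rule — branch into S  //  R.
      branch 1.1 (add S):
        (R ∨ (R ↔ (P ↔ R))): β-rule — branch into R  //  (R ↔ (P ↔ R)).
          branch 1.1.1 (add R):
            (P ∨ ¬S): β-rule — branch into P  //  ¬S.
              branch 1.1.1.1 (add P):
                ¬(R ∧ R): β-rule — branch into ¬R  //  ¬R.
                  branch 1.1.1.1.1 (add ¬R):
                    × closes — contains both R and ¬R.
                  branch 1.1.1.1.2 (add ¬R):
                    × closes — contains both R and ¬R.
              branch 1.1.1.2 (add ¬S):
                × closes — contains both S and ¬S.
          branch 1.1.2 (add (R ↔ (P ↔ R))):
            (P ∨ ¬S): β-rule — branch into P  //  ¬S.
              branch 1.1.2.1 (add P):
                ¬(R ∧ R): β-rule — branch into ¬R  //  ¬R.
                  branch 1.1.2.1.1 (add ¬R):
                    × closes — contains both R and ¬R.
                  branch 1.1.2.1.2 (add ¬R):
                    × closes — contains both R and ¬R.
              branch 1.1.2.2 (add ¬S):
                × closes — contains both S and ¬S.
      branch 1.2 (add R):
        (R ∨ (R ↔ (P ↔ R))): β-rule — branch into R  //  (R ↔ (P ↔ R)).
          branch 1.2.1 (add R):
            (P ∨ ¬S): β-rule — branch into P  //  ¬S.
              branch 1.2.1.1 (add P):
                ¬(R ∧ R): β-rule — branch into ¬R  //  ¬R.
                  branch 1.2.1.1.1 (add ¬R):
                    × closes — contains both R and ¬R.
                  branch 1.2.1.1.2 (add ¬R):
                    × closes — contains both R and ¬R.
              branch 1.2.1.2 (add ¬S):
                × closes — contains both S and ¬S.
          branch 1.2.2 (add (R ↔ (P ↔ R))):
            (P ∨ ¬S): β-rule — branch into P  //  ¬S.
              branch 1.2.2.1 (add P):
                ¬(R ∧ R): β-rule — branch into ¬R  //  ¬R.
                  branch 1.2.2.1.1 (add ¬R):
                    × closes — contains both R and ¬R.
                  branch 1.2.2.1.2 (add ¬R):
                    × closes — contains both R and ¬R.
              branch 1.2.2.2 (add ¬S):
                × closes — contains both S and ¬S.
  branch 2 (add ¬P, ¬R):
    × closes — contains both R and ¬R.
All 13 branches close.
Every branch closed, so the premises entail the conclusion.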